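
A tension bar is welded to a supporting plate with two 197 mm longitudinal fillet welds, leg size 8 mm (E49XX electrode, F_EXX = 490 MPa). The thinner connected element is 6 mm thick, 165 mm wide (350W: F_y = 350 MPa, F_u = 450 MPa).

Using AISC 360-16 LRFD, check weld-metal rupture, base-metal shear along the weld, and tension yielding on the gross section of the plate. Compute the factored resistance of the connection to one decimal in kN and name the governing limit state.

311.9 kN (gross-section yield governs)

Weld metal: throat = 0.707×8 = 5.656 mm, L = 2×197 = 394 mm. φR_n = 0.75 × 0.6 × 490 × 5.656 × 394 = 491.4 kN.
Base metal shear (6 mm plate): yield φR_n = 1.0×0.6×350×6×394 = 496.4 kN; rupture φR_n = 0.75×0.6×450×6×394 = 478.7 kN; take 478.7 kN (rupture).
Tension yield (gross): A_g = 165×6 = 990 mm². φR_n = 0.90 × 350 × 990 = 311.9 kN.
Governing: min(491.4, 478.7, 311.9) = 311.9 kN → gross-section yield.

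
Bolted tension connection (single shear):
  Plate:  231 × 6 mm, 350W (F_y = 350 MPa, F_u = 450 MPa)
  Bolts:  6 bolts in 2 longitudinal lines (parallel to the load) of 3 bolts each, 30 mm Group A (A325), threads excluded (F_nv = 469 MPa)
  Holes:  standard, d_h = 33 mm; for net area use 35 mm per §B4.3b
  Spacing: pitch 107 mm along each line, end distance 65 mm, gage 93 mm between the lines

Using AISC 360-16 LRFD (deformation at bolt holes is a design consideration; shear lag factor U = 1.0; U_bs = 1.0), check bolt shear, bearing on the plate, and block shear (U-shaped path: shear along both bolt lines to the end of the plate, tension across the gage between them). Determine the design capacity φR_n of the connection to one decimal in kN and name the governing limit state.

Bolt shear: A_b = π(30)²/4 = 706.86 mm². φR_n = 0.75 × 469 × 706.86 × 6 × 1 = 1491.8 kN.
Bearing (6 mm plate, F_u = 450 MPa): end bolts L_c = 65 − 33/2 = 48.5, R_n = min(1.2×48.5×6×450, 2.4×30×6×450) = 157.14 kN/bolt; interior L_c = 107 − 33 = 74, R_n = 194.4 kN/bolt. φR_n = 0.75 × (2×157.14 + 4×194.4) = 818.9 kN.
Block shear: shear path 2×[65+2×107] = 2×279 mm, A_gv = 3348, A_nv = 2×(279 − 2.5×35)×6 = 2298 mm²; tension across gage: (93 − 1×35)×6 = 348 mm². R_n = min(0.6×450×2298, 0.6×350×3348) + 1.0×450×348 = min(620.46, 703.08) + 156.6 = 777.06 kN. φR_n = 0.75 × 777.06 = 582.8 kN.
Governing: min(1491.8, 818.9, 582.8) = 582.8 kN → block shear.

582.8 kN (block shear governs)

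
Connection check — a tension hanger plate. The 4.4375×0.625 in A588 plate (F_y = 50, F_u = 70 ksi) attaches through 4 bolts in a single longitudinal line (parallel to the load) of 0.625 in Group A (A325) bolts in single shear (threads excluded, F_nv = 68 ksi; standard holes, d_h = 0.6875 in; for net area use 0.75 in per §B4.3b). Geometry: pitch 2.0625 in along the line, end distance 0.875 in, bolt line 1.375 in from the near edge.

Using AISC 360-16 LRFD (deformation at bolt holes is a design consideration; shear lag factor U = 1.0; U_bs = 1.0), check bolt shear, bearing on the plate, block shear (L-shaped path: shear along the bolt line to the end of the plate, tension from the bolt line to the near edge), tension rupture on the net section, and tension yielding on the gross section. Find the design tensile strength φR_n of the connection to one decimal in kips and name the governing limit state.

62.6 kips (bolt shear governs)

Bolt shear: A_b = π(0.625)²/4 = 0.3068 in². φR_n = 0.75 × 68 × 0.3068 × 4 × 1 = 62.6 kips.
Bearing (0.625 in plate, F_u = 70 ksi): end bolts L_c = 0.875 − 0.6875/2 = 0.53125, R_n = min(1.2×0.53125×0.625×70, 2.4×0.625×0.625×70) = 27.891 kips/bolt; interior L_c = 2.0625 − 0.6875 = 1.375, R_n = 65.625 kips/bolt. φR_n = 0.75 × (1×27.891 + 3×65.625) = 168.6 kips.
Block shear: shear path 1×[0.875+3×2.0625] = 1×7.0625 in, A_gv = 4.4141, A_nv = 1×(7.0625 − 3.5×0.75)×0.625 = 2.7734 in²; tension to near edge: (1.375 − 0.5×0.75)×0.625 = 0.625 in². R_n = min(0.6×70×2.7734, 0.6×50×4.4141) + 1.0×70×0.625 = min(116.48, 132.42) + 43.75 = 160.23 kips. φR_n = 0.75 × 160.23 = 120.2 kips.
Tension rupture (net): A_n = (4.4375 − 1×0.75)×0.625 = 2.3047 in² (U = 1.0, A_e = A_n). φR_n = 0.75 × 70 × 2.3047 = 121.0 kips.
Tension yield (gross): A_g = 4.4375×0.625 = 2.7734 in². φR_n = 0.90 × 50 × 2.7734 = 124.8 kips.
Governing: min(62.6, 168.6, 120.2, 121.0, 124.8) = 62.6 kips → bolt shear.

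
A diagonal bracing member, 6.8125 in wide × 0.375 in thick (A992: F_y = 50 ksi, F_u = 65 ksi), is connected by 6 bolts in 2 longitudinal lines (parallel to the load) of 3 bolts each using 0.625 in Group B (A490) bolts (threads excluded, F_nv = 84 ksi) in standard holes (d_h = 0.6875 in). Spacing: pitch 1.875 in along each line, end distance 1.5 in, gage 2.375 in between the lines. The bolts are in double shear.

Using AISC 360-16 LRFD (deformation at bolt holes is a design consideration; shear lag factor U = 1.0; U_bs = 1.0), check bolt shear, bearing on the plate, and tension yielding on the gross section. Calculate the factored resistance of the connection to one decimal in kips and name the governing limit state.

115.0 kips (gross-section yield governs)

Bolt shear: A_b = π(0.625)²/4 = 0.3068 in². φR_n = 0.75 × 84 × 0.3068 × 6 × 2 = 231.9 kips.
Bearing (0.375 in plate, F_u = 65 ksi): end bolts L_c = 1.5 − 0.6875/2 = 1.15625, R_n = min(1.2×1.15625×0.375×65, 2.4×0.625×0.375×65) = 33.82 kips/bolt; interior L_c = 1.875 − 0.6875 = 1.1875, R_n = 34.734 kips/bolt. φR_n = 0.75 × (2×33.82 + 4×34.734) = 154.9 kips.
Tension yield (gross): A_g = 6.8125×0.375 = 2.5547 in². φR_n = 0.90 × 50 × 2.5547 = 115.0 kips.
Governing: min(231.9, 154.9, 115.0) = 115.0 kips → gross-section yield.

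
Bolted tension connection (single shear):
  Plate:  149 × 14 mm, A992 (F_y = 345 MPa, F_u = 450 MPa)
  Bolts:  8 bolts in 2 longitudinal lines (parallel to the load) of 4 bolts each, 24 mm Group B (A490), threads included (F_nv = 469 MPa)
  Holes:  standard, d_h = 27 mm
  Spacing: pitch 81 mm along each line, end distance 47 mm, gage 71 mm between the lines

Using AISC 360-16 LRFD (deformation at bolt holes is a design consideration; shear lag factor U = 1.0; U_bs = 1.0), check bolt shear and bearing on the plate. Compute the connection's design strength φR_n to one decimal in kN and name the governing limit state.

1273.0 kN (bolt shear governs)

Bolt shear: A_b = π(24)²/4 = 452.39 mm². φR_n = 0.75 × 469 × 452.39 × 8 × 1 = 1273.0 kN.
Bearing (14 mm plate, F_u = 450 MPa): end bolts L_c = 47 − 27/2 = 33.5, R_n = min(1.2×33.5×14×450, 2.4×24×14×450) = 253.26 kN/bolt; interior L_c = 81 − 27 = 54, R_n = 362.88 kN/bolt. φR_n = 0.75 × (2×253.26 + 6×362.88) = 2012.9 kN.
Governing: min(1273.0, 2012.9) = 1273.0 kN → bolt shear.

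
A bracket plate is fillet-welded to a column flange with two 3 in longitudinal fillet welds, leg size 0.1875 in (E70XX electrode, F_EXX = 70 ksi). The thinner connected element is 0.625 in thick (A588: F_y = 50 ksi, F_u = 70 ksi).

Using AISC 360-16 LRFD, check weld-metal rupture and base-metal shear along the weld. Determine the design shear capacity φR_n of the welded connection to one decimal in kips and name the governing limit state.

25.1 kips (weld metal governs)

Weld metal: throat = 0.707×0.1875 = 0.13256 in, L = 2×3 = 6 in. φR_n = 0.75 × 0.6 × 70 × 0.13256 × 6 = 25.1 kips.
Base metal shear (0.625 in plate): yield φR_n = 1.0×0.6×50×0.625×6 = 112.5 kips; rupture φR_n = 0.75×0.6×70×0.625×6 = 118.1 kips; take 112.5 kips (yield).
Governing: min(25.1, 112.5) = 25.1 kips → weld metal.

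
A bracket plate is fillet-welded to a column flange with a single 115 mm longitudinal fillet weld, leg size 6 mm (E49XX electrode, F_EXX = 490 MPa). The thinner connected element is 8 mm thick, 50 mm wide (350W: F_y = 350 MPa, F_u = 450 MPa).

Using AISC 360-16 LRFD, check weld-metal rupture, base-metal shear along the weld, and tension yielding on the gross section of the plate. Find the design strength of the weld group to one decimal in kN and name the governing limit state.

107.6 kN (weld metal governs)

Weld metal: throat = 0.707×6 = 4.242 mm, L = 115 mm. φR_n = 0.75 × 0.6 × 490 × 4.242 × 115 = 107.6 kN.
Base metal shear (8 mm plate): yield φR_n = 1.0×0.6×350×8×115 = 193.2 kN; rupture φR_n = 0.75×0.6×450×8×115 = 186.3 kN; take 186.3 kN (rupture).
Tension yield (gross): A_g = 50×8 = 400 mm². φR_n = 0.90 × 350 × 400 = 126.0 kN.
Governing: min(107.6, 186.3, 126.0) = 107.6 kN → weld metal.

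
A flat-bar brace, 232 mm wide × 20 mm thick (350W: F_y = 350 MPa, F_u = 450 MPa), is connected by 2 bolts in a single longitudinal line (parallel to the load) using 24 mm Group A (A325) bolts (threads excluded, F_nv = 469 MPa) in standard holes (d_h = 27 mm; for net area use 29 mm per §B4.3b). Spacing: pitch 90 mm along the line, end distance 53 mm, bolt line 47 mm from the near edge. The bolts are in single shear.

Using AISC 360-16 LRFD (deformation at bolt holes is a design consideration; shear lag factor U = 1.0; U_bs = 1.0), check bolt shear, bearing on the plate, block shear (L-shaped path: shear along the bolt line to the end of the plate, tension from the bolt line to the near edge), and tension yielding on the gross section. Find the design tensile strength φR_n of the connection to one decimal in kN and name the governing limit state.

318.3 kN (bolt shear governs)

Bolt shear: A_b = π(24)²/4 = 452.39 mm². φR_n = 0.75 × 469 × 452.39 × 2 × 1 = 318.3 kN.
Bearing (20 mm plate, F_u = 450 MPa): end bolts L_c = 53 − 27/2 = 39.5, R_n = min(1.2×39.5×20×450, 2.4×24×20×450) = 426.6 kN/bolt; interior L_c = 90 − 27 = 63, R_n = 518.4 kN/bolt. φR_n = 0.75 × (1×426.6 + 1×518.4) = 708.8 kN.
Block shear: shear path 1×[53+1×90] = 1×143 mm, A_gv = 2860, A_nv = 1×(143 − 1.5×29)×20 = 1990 mm²; tension to near edge: (47 − 0.5×29)×20 = 650 mm². R_n = min(0.6×450×1990, 0.6×350×2860) + 1.0×450×650 = min(537.3, 600.6) + 292.5 = 829.8 kN. φR_n = 0.75 × 829.8 = 622.4 kN.
Tension yield (gross): A_g = 232×20 = 4640 mm². φR_n = 0.90 × 350 × 4640 = 1461.6 kN.
Governing: min(318.3, 708.8, 622.4, 1461.6) = 318.3 kN → bolt shear.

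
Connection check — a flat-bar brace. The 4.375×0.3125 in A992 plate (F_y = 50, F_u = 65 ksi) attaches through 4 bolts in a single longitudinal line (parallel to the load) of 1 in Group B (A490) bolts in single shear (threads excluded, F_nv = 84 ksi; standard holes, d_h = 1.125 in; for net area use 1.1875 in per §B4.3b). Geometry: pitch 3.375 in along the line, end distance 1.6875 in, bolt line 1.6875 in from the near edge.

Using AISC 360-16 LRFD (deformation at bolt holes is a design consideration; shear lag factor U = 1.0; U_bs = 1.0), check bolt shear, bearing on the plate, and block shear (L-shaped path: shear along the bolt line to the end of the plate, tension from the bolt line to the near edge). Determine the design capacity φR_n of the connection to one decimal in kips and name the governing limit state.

Bolt shear: A_b = π(1)²/4 = 0.7854 in². φR_n = 0.75 × 84 × 0.7854 × 4 × 1 = 197.9 kips.
Bearing (0.3125 in plate, F_u = 65 ksi): end bolts L_c = 1.6875 − 1.125/2 = 1.125, R_n = min(1.2×1.125×0.3125×65, 2.4×1×0.3125×65) = 27.422 kips/bolt; interior L_c = 3.375 − 1.125 = 2.25, R_n = 48.75 kips/bolt. φR_n = 0.75 × (1×27.422 + 3×48.75) = 130.3 kips.
Block shear: shear path 1×[1.6875+3×3.375] = 1×11.8125 in, A_gv = 3.6914, A_nv = 1×(11.8125 − 3.5×1.1875)×0.3125 = 2.3926 in²; tension to near edge: (1.6875 − 0.5×1.1875)×0.3125 = 0.3418 in². R_n = min(0.6×65×2.3926, 0.6×50×3.6914) + 1.0×65×0.3418 = min(93.311, 110.74) + 22.217 = 115.53 kips. φR_n = 0.75 × 115.53 = 86.6 kips.
Governing: min(197.9, 130.3, 86.6) = 86.6 kips → block shear.

86.6 kips (block shear governs)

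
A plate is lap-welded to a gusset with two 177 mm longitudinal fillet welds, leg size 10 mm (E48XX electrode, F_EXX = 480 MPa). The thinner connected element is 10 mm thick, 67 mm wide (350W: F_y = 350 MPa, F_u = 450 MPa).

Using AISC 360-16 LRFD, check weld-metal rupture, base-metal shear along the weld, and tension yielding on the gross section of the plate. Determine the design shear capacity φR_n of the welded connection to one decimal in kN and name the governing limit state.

Weld metal: throat = 0.707×10 = 7.07 mm, L = 2×177 = 354 mm. φR_n = 0.75 × 0.6 × 480 × 7.07 × 354 = 540.6 kN.
Base metal shear (10 mm plate): yield φR_n = 1.0×0.6×350×10×354 = 743.4 kN; rupture φR_n = 0.75×0.6×450×10×354 = 716.9 kN; take 716.9 kN (rupture).
Tension yield (gross): A_g = 67×10 = 670 mm². φR_n = 0.90 × 350 × 670 = 211.1 kN.
Governing: min(540.6, 716.9, 211.1) = 211.1 kN → gross-section yield.

211.1 kN (gross-section yield governs)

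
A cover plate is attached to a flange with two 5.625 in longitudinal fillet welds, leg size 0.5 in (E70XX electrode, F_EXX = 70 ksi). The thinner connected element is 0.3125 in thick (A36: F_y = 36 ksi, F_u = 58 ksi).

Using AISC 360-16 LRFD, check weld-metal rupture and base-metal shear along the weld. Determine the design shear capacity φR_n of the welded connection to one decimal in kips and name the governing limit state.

Weld metal: throat = 0.707×0.5 = 0.3535 in, L = 2×5.625 = 11.25 in. φR_n = 0.75 × 0.6 × 70 × 0.3535 × 11.25 = 125.3 kips.
Base metal shear (0.3125 in plate): yield φR_n = 1.0×0.6×36×0.3125×11.25 = 75.9 kips; rupture φR_n = 0.75×0.6×58×0.3125×11.25 = 91.8 kips; take 75.9 kips (yield).
Governing: min(125.3, 75.9) = 75.9 kips → base-metal shear.

75.9 kips (base-metal shear governs)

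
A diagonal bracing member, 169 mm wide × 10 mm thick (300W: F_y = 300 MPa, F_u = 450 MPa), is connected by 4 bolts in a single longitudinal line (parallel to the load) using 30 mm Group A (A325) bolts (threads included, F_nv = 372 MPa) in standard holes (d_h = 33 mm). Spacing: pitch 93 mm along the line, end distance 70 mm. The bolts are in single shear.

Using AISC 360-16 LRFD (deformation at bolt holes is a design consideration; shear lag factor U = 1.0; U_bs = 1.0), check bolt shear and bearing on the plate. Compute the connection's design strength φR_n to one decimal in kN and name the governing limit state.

Bolt shear: A_b = π(30)²/4 = 706.86 mm². φR_n = 0.75 × 372 × 706.86 × 4 × 1 = 788.9 kN.
Bearing (10 mm plate, F_u = 450 MPa): end bolts L_c = 70 − 33/2 = 53.5, R_n = min(1.2×53.5×10×450, 2.4×30×10×450) = 288.9 kN/bolt; interior L_c = 93 − 33 = 60, R_n = 324 kN/bolt. φR_n = 0.75 × (1×288.9 + 3×324) = 945.7 kN.
Governing: min(788.9, 945.7) = 788.9 kN → bolt shear.

788.9 kN (bolt shear governs)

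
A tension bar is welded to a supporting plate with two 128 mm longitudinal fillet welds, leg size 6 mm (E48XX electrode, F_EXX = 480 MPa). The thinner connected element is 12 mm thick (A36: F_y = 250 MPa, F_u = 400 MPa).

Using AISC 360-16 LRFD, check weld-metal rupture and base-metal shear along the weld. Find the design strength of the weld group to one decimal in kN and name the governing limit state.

Weld metal: throat = 0.707×6 = 4.242 mm, L = 2×128 = 256 mm. φR_n = 0.75 × 0.6 × 480 × 4.242 × 256 = 234.6 kN.
Base metal shear (12 mm plate): yield φR_n = 1.0×0.6×250×12×256 = 460.8 kN; rupture φR_n = 0.75×0.6×400×12×256 = 553.0 kN; take 460.8 kN (yield).
Governing: min(234.6, 460.8) = 234.6 kN → weld metal.

234.6 kN (weld metal governs)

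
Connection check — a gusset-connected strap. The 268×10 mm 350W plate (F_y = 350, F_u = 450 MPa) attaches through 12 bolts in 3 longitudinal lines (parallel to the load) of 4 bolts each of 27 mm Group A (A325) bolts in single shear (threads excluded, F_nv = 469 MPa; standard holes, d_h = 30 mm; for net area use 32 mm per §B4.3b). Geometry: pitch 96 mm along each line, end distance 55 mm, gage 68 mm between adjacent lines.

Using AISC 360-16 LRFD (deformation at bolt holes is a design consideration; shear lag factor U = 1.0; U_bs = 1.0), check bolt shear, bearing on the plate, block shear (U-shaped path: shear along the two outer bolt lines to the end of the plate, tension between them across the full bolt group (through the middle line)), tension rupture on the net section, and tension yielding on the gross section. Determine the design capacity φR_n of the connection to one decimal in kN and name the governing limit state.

Bolt shear: A_b = π(27)²/4 = 572.56 mm². φR_n = 0.75 × 469 × 572.56 × 12 × 1 = 2416.8 kN.
Bearing (10 mm plate, F_u = 450 MPa): end bolts L_c = 55 − 30/2 = 40, R_n = min(1.2×40×10×450, 2.4×27×10×450) = 216 kN/bolt; interior L_c = 96 − 30 = 66, R_n = 291.6 kN/bolt. φR_n = 0.75 × (3×216 + 9×291.6) = 2454.3 kN.
Block shear: shear path 2×[55+3×96] = 2×343 mm, A_gv = 6860, A_nv = 2×(343 − 3.5×32)×10 = 4620 mm²; tension across gage: (136 − 2×32)×10 = 720 mm². R_n = min(0.6×450×4620, 0.6×350×6860) + 1.0×450×720 = min(1247.4, 1440.6) + 324 = 1571.4 kN. φR_n = 0.75 × 1571.4 = 1178.6 kN.
Tension rupture (net): A_n = (268 − 3×32)×10 = 1720 mm² (U = 1.0, A_e = A_n). φR_n = 0.75 × 450 × 1720 = 580.5 kN.
Tension yield (gross): A_g = 268×10 = 2680 mm². φR_n = 0.90 × 350 × 2680 = 844.2 kN.
Governing: min(2416.8, 2454.3, 1178.6, 580.5, 844.2) = 580.5 kN → net-section rupture.

580.5 kN (net-section rupture governs)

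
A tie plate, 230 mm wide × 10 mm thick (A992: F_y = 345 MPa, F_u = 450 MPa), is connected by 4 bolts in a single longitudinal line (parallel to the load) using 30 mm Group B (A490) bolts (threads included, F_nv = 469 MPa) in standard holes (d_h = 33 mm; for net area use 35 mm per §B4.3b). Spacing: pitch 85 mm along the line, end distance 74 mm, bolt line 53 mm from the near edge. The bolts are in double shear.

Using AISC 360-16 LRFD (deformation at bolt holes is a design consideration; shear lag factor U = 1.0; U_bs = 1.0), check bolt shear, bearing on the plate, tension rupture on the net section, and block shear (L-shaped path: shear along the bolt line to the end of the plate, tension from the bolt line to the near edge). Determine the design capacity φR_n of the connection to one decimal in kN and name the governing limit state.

Bolt shear: A_b = π(30)²/4 = 706.86 mm². φR_n = 0.75 × 469 × 706.86 × 4 × 2 = 1989.1 kN.
Bearing (10 mm plate, F_u = 450 MPa): end bolts L_c = 74 − 33/2 = 57.5, R_n = min(1.2×57.5×10×450, 2.4×30×10×450) = 310.5 kN/bolt; interior L_c = 85 − 33 = 52, R_n = 280.8 kN/bolt. φR_n = 0.75 × (1×310.5 + 3×280.8) = 864.7 kN.
Tension rupture (net): A_n = (230 − 1×35)×10 = 1950 mm² (U = 1.0, A_e = A_n). φR_n = 0.75 × 450 × 1950 = 658.1 kN.
Block shear: shear path 1×[74+3×85] = 1×329 mm, A_gv = 3290, A_nv = 1×(329 − 3.5×35)×10 = 2065 mm²; tension to near edge: (53 − 0.5×35)×10 = 355 mm². R_n = min(0.6×450×2065, 0.6×345×3290) + 1.0×450×355 = min(557.55, 681.03) + 159.75 = 717.3 kN. φR_n = 0.75 × 717.3 = 538.0 kN.
Governing: min(1989.1, 864.7, 658.1, 538.0) = 538.0 kN → block shear.

538.0 kN (block shear governs)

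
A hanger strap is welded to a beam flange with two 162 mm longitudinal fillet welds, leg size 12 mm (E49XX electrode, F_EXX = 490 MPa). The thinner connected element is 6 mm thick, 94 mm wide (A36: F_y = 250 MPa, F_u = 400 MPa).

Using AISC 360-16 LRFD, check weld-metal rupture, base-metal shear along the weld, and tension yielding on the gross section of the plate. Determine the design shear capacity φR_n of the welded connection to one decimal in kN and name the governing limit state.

Weld metal: throat = 0.707×12 = 8.484 mm, L = 2×162 = 324 mm. φR_n = 0.75 × 0.6 × 490 × 8.484 × 324 = 606.1 kN.
Base metal shear (6 mm plate): yield φR_n = 1.0×0.6×250×6×324 = 291.6 kN; rupture φR_n = 0.75×0.6×400×6×324 = 349.9 kN; take 291.6 kN (yield).
Tension yield (gross): A_g = 94×6 = 564 mm². φR_n = 0.90 × 250 × 564 = 126.9 kN.
Governing: min(606.1, 291.6, 126.9) = 126.9 kN → gross-section yield.

126.9 kN (gross-section yield governs)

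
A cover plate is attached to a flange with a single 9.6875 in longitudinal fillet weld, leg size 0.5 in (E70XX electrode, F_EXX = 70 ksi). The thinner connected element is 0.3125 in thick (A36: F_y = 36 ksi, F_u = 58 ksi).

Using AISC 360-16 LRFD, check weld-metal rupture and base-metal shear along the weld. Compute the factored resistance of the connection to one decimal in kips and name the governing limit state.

Weld metal: throat = 0.707×0.5 = 0.3535 in, L = 9.6875 in. φR_n = 0.75 × 0.6 × 70 × 0.3535 × 9.6875 = 107.9 kips.
Base metal shear (0.3125 in plate): yield φR_n = 1.0×0.6×36×0.3125×9.6875 = 65.4 kips; rupture φR_n = 0.75×0.6×58×0.3125×9.6875 = 79.0 kips; take 65.4 kips (yield).
Governing: min(107.9, 65.4) = 65.4 kips → base-metal shear.

65.4 kips (base-metal shear governs)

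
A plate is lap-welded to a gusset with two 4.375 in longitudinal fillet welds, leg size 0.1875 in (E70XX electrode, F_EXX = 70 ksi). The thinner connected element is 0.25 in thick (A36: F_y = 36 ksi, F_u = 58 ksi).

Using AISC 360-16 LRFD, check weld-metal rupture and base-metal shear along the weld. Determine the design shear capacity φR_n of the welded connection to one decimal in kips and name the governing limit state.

36.5 kips (weld metal governs)

Weld metal: throat = 0.707×0.1875 = 0.13256 in, L = 2×4.375 = 8.75 in. φR_n = 0.75 × 0.6 × 70 × 0.13256 × 8.75 = 36.5 kips.
Base metal shear (0.25 in plate): yield φR_n = 1.0×0.6×36×0.25×8.75 = 47.3 kips; rupture φR_n = 0.75×0.6×58×0.25×8.75 = 57.1 kips; take 47.3 kips (yield).
Governing: min(36.5, 47.3) = 36.5 kips → weld metal.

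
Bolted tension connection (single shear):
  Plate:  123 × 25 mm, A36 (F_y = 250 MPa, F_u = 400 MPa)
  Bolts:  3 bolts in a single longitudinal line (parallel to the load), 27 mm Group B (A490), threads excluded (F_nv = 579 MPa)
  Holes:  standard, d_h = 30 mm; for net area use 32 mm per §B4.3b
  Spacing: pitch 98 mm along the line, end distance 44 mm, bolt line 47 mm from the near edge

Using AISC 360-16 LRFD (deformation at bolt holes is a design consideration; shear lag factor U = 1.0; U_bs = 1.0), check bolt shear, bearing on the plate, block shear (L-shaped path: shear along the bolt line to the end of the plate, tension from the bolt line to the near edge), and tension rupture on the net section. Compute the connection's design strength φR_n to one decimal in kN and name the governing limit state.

Bolt shear: A_b = π(27)²/4 = 572.56 mm². φR_n = 0.75 × 579 × 572.56 × 3 × 1 = 745.9 kN.
Bearing (25 mm plate, F_u = 400 MPa): end bolts L_c = 44 − 30/2 = 29, R_n = min(1.2×29×25×400, 2.4×27×25×400) = 348 kN/bolt; interior L_c = 98 − 30 = 68, R_n = 648 kN/bolt. φR_n = 0.75 × (1×348 + 2×648) = 1233.0 kN.
Block shear: shear path 1×[44+2×98] = 1×240 mm, A_gv = 6000, A_nv = 1×(240 − 2.5×32)×25 = 4000 mm²; tension to near edge: (47 − 0.5×32)×25 = 775 mm². R_n = min(0.6×400×4000, 0.6×250×6000) + 1.0×400×775 = min(960, 900) + 310 = 1210 kN. φR_n = 0.75 × 1210 = 907.5 kN.
Tension rupture (net): A_n = (123 − 1×32)×25 = 2275 mm² (U = 1.0, A_e = A_n). φR_n = 0.75 × 400 × 2275 = 682.5 kN.
Governing: min(745.9, 1233.0, 907.5, 682.5) = 682.5 kN → net-section rupture.

682.5 kN (net-section rupture governs)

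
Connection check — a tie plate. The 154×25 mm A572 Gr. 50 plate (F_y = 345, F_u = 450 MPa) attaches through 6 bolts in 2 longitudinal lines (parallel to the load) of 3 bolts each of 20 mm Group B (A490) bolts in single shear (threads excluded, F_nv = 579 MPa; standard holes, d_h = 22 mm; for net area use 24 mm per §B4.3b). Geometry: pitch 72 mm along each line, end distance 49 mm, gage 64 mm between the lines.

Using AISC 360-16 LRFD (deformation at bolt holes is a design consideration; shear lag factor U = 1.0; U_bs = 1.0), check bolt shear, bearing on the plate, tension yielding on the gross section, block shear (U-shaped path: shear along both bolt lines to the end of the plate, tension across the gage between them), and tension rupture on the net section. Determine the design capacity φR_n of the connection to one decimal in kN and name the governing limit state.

818.5 kN (bolt shear governs)

Bolt shear: A_b = π(20)²/4 = 314.16 mm². φR_n = 0.75 × 579 × 314.16 × 6 × 1 = 818.5 kN.
Bearing (25 mm plate, F_u = 450 MPa): end bolts L_c = 49 − 22/2 = 38, R_n = min(1.2×38×25×450, 2.4×20×25×450) = 513 kN/bolt; interior L_c = 72 − 22 = 50, R_n = 540 kN/bolt. φR_n = 0.75 × (2×513 + 4×540) = 2389.5 kN.
Tension yield (gross): A_g = 154×25 = 3850 mm². φR_n = 0.90 × 345 × 3850 = 1195.4 kN.
Block shear: shear path 2×[49+2×72] = 2×193 mm, A_gv = 9650, A_nv = 2×(193 − 2.5×24)×25 = 6650 mm²; tension across gage: (64 − 1×24)×25 = 1000 mm². R_n = min(0.6×450×6650, 0.6×345×9650) + 1.0×450×1000 = min(1795.5, 1997.6) + 450 = 2245.5 kN. φR_n = 0.75 × 2245.5 = 1684.1 kN.
Tension rupture (net): A_n = (154 − 2×24)×25 = 2650 mm² (U = 1.0, A_e = A_n). φR_n = 0.75 × 450 × 2650 = 894.4 kN.
Governing: min(818.5, 2389.5, 1195.4, 1684.1, 894.4) = 818.5 kN → bolt shear.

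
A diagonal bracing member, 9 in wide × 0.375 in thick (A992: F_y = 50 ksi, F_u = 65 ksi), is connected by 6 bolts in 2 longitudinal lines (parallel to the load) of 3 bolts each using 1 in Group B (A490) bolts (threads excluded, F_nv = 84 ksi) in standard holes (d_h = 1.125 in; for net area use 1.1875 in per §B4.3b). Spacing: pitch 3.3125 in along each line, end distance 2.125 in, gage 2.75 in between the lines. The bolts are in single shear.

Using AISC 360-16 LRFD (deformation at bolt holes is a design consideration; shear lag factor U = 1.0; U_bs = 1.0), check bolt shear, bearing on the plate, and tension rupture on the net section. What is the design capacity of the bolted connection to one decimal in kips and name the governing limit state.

Bolt shear: A_b = π(1)²/4 = 0.7854 in². φR_n = 0.75 × 84 × 0.7854 × 6 × 1 = 296.9 kips.
Bearing (0.375 in plate, F_u = 65 ksi): end bolts L_c = 2.125 − 1.125/2 = 1.5625, R_n = min(1.2×1.5625×0.375×65, 2.4×1×0.375×65) = 45.703 kips/bolt; interior L_c = 3.3125 − 1.125 = 2.1875, R_n = 58.5 kips/bolt. φR_n = 0.75 × (2×45.703 + 4×58.5) = 244.1 kips.
Tension rupture (net): A_n = (9 − 2×1.1875)×0.375 = 2.4844 in² (U = 1.0, A_e = A_n). φR_n = 0.75 × 65 × 2.4844 = 121.1 kips.
Governing: min(296.9, 244.1, 121.1) = 121.1 kips → net-section rupture.

121.1 kips (net-section rupture governs)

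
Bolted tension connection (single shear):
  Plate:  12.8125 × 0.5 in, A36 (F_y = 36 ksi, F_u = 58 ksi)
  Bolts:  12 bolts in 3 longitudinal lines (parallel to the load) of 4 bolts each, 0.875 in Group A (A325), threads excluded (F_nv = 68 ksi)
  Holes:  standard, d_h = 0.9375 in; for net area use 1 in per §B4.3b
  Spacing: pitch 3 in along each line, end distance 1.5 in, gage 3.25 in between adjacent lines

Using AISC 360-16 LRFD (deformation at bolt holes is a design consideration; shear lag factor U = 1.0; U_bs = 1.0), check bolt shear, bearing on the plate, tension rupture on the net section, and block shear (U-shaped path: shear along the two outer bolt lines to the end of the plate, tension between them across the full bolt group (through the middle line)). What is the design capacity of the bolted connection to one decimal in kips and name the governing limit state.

Bolt shear: A_b = π(0.875)²/4 = 0.60132 in². φR_n = 0.75 × 68 × 0.60132 × 12 × 1 = 368.0 kips.
Bearing (0.5 in plate, F_u = 58 ksi): end bolts L_c = 1.5 − 0.9375/2 = 1.03125, R_n = min(1.2×1.03125×0.5×58, 2.4×0.875×0.5×58) = 35.888 kips/bolt; interior L_c = 3 − 0.9375 = 2.0625, R_n = 60.9 kips/bolt. φR_n = 0.75 × (3×35.888 + 9×60.9) = 491.8 kips.
Tension rupture (net): A_n = (12.8125 − 3×1)×0.5 = 4.9063 in² (U = 1.0, A_e = A_n). φR_n = 0.75 × 58 × 4.9063 = 213.4 kips.
Block shear: shear path 2×[1.5+3×3] = 2×10.5 in, A_gv = 10.5, A_nv = 2×(10.5 − 3.5×1)×0.5 = 7 in²; tension across gage: (6.5 − 2×1)×0.5 = 2.25 in². R_n = min(0.6×58×7, 0.6×36×10.5) + 1.0×58×2.25 = min(243.6, 226.8) + 130.5 = 357.3 kips. φR_n = 0.75 × 357.3 = 268.0 kips.
Governing: min(368.0, 491.8, 213.4, 268.0) = 213.4 kips → net-section rupture.

213.4 kips (net-section rupture governs)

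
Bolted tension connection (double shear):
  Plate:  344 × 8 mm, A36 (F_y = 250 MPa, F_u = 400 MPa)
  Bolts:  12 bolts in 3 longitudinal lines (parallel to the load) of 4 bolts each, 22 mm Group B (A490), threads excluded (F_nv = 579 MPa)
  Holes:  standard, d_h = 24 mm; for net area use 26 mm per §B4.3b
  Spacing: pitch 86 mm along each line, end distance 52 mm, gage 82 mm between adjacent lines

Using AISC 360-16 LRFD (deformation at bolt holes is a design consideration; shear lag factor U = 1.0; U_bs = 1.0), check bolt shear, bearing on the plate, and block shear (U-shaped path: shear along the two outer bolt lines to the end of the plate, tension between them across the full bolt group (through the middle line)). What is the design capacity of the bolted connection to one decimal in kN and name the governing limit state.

Bolt shear: A_b = π(22)²/4 = 380.13 mm². φR_n = 0.75 × 579 × 380.13 × 12 × 2 = 3961.7 kN.
Bearing (8 mm plate, F_u = 400 MPa): end bolts L_c = 52 − 24/2 = 40, R_n = min(1.2×40×8×400, 2.4×22×8×400) = 153.6 kN/bolt; interior L_c = 86 − 24 = 62, R_n = 168.96 kN/bolt. φR_n = 0.75 × (3×153.6 + 9×168.96) = 1486.1 kN.
Block shear: shear path 2×[52+3×86] = 2×310 mm, A_gv = 4960, A_nv = 2×(310 − 3.5×26)×8 = 3504 mm²; tension across gage: (164 − 2×26)×8 = 896 mm². R_n = min(0.6×400×3504, 0.6×250×4960) + 1.0×400×896 = min(840.96, 744) + 358.4 = 1102.4 kN. φR_n = 0.75 × 1102.4 = 826.8 kN.
Governing: min(3961.7, 1486.1, 826.8) = 826.8 kN → block shear.

826.8 kN (block shear governs)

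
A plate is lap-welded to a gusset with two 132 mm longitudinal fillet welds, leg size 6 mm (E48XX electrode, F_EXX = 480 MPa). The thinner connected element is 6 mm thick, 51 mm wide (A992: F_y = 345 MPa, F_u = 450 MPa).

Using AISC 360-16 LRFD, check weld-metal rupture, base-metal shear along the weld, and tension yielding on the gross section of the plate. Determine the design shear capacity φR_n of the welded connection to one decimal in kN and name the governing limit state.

95.0 kN (gross-section yield governs)

Weld metal: throat = 0.707×6 = 4.242 mm, L = 2×132 = 264 mm. φR_n = 0.75 × 0.6 × 480 × 4.242 × 264 = 241.9 kN.
Base metal shear (6 mm plate): yield φR_n = 1.0×0.6×345×6×264 = 327.9 kN; rupture φR_n = 0.75×0.6×450×6×264 = 320.8 kN; take 320.8 kN (rupture).
Tension yield (gross): A_g = 51×6 = 306 mm². φR_n = 0.90 × 345 × 306 = 95.0 kN.
Governing: min(241.9, 320.8, 95.0) = 95.0 kN → gross-section yield.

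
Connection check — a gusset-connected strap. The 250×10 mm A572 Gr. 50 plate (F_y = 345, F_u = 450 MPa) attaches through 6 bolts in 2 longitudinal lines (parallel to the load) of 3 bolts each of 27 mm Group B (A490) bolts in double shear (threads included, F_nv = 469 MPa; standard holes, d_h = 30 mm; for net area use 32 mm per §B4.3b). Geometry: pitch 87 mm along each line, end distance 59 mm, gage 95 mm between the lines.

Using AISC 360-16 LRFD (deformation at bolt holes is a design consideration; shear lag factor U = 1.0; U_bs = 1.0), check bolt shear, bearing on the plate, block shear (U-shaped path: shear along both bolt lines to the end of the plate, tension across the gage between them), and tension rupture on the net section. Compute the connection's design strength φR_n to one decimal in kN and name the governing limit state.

627.8 kN (net-section rupture governs)

Bolt shear: A_b = π(27)²/4 = 572.56 mm². φR_n = 0.75 × 469 × 572.56 × 6 × 2 = 2416.8 kN.
Bearing (10 mm plate, F_u = 450 MPa): end bolts L_c = 59 − 30/2 = 44, R_n = min(1.2×44×10×450, 2.4×27×10×450) = 237.6 kN/bolt; interior L_c = 87 − 30 = 57, R_n = 291.6 kN/bolt. φR_n = 0.75 × (2×237.6 + 4×291.6) = 1231.2 kN.
Block shear: shear path 2×[59+2×87] = 2×233 mm, A_gv = 4660, A_nv = 2×(233 − 2.5×32)×10 = 3060 mm²; tension across gage: (95 − 1×32)×10 = 630 mm². R_n = min(0.6×450×3060, 0.6×345×4660) + 1.0×450×630 = min(826.2, 964.62) + 283.5 = 1109.7 kN. φR_n = 0.75 × 1109.7 = 832.3 kN.
Tension rupture (net): A_n = (250 − 2×32)×10 = 1860 mm² (U = 1.0, A_e = A_n). φR_n = 0.75 × 450 × 1860 = 627.8 kN.
Governing: min(2416.8, 1231.2, 832.3, 627.8) = 627.8 kN → net-section rupture.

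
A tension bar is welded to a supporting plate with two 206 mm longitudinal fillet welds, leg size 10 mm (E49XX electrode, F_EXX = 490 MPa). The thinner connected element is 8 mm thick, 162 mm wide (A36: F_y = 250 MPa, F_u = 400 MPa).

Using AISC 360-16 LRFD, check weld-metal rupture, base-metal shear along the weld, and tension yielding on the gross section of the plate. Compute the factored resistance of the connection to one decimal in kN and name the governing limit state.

291.6 kN (gross-section yield governs)

Weld metal: throat = 0.707×10 = 7.07 mm, L = 2×206 = 412 mm. φR_n = 0.75 × 0.6 × 490 × 7.07 × 412 = 642.3 kN.
Base metal shear (8 mm plate): yield φR_n = 1.0×0.6×250×8×412 = 494.4 kN; rupture φR_n = 0.75×0.6×400×8×412 = 593.3 kN; take 494.4 kN (yield).
Tension yield (gross): A_g = 162×8 = 1296 mm². φR_n = 0.90 × 250 × 1296 = 291.6 kN.
Governing: min(642.3, 494.4, 291.6) = 291.6 kN → gross-section yield.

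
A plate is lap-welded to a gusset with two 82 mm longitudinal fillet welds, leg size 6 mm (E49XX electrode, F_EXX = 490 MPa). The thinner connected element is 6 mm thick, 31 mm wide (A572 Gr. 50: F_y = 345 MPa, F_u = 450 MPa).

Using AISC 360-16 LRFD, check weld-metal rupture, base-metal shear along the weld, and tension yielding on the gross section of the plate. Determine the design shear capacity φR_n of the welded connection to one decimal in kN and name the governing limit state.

Weld metal: throat = 0.707×6 = 4.242 mm, L = 2×82 = 164 mm. φR_n = 0.75 × 0.6 × 490 × 4.242 × 164 = 153.4 kN.
Base metal shear (6 mm plate): yield φR_n = 1.0×0.6×345×6×164 = 203.7 kN; rupture φR_n = 0.75×0.6×450×6×164 = 199.3 kN; take 199.3 kN (rupture).
Tension yield (gross): A_g = 31×6 = 186 mm². φR_n = 0.90 × 345 × 186 = 57.8 kN.
Governing: min(153.4, 199.3, 57.8) = 57.8 kN → gross-section yield.

57.8 kN (gross-section yield governs)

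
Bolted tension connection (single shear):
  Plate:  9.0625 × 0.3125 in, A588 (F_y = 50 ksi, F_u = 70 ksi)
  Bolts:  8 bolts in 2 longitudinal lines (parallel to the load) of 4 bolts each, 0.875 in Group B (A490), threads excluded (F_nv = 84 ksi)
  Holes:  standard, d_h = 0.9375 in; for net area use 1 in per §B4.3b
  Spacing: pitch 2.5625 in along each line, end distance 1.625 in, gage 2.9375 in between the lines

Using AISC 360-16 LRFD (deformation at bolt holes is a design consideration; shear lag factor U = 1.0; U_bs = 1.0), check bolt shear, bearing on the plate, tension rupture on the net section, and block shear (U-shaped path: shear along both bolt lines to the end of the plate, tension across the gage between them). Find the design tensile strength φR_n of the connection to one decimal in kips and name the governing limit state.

Bolt shear: A_b = π(0.875)²/4 = 0.60132 in². φR_n = 0.75 × 84 × 0.60132 × 8 × 1 = 303.1 kips.
Bearing (0.3125 in plate, F_u = 70 ksi): end bolts L_c = 1.625 − 0.9375/2 = 1.15625, R_n = min(1.2×1.15625×0.3125×70, 2.4×0.875×0.3125×70) = 30.352 kips/bolt; interior L_c = 2.5625 − 0.9375 = 1.625, R_n = 42.656 kips/bolt. φR_n = 0.75 × (2×30.352 + 6×42.656) = 237.5 kips.
Tension rupture (net): A_n = (9.0625 − 2×1)×0.3125 = 2.207 in² (U = 1.0, A_e = A_n). φR_n = 0.75 × 70 × 2.207 = 115.9 kips.
Block shear: shear path 2×[1.625+3×2.5625] = 2×9.3125 in, A_gv = 5.8203, A_nv = 2×(9.3125 − 3.5×1)×0.3125 = 3.6328 in²; tension across gage: (2.9375 − 1×1)×0.3125 = 0.60547 in². R_n = min(0.6×70×3.6328, 0.6×50×5.8203) + 1.0×70×0.60547 = min(152.58, 174.61) + 42.383 = 194.96 kips. φR_n = 0.75 × 194.96 = 146.2 kips.
Governing: min(303.1, 237.5, 115.9, 146.2) = 115.9 kips → net-section rupture.

115.9 kips (net-section rupture governs)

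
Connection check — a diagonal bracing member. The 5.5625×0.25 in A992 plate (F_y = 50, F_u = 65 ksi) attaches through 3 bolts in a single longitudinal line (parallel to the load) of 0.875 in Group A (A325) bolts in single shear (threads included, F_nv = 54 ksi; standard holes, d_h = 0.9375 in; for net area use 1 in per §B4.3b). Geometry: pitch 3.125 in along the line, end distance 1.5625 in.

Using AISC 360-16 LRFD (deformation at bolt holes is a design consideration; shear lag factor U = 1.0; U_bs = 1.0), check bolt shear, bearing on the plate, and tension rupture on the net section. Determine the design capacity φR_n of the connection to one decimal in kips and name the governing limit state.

Bolt shear: A_b = π(0.875)²/4 = 0.60132 in². φR_n = 0.75 × 54 × 0.60132 × 3 × 1 = 73.1 kips.
Bearing (0.25 in plate, F_u = 65 ksi): end bolts L_c = 1.5625 − 0.9375/2 = 1.09375, R_n = min(1.2×1.09375×0.25×65, 2.4×0.875×0.25×65) = 21.328 kips/bolt; interior L_c = 3.125 − 0.9375 = 2.1875, R_n = 34.125 kips/bolt. φR_n = 0.75 × (1×21.328 + 2×34.125) = 67.2 kips.
Tension rupture (net): A_n = (5.5625 − 1×1)×0.25 = 1.1406 in² (U = 1.0, A_e = A_n). φR_n = 0.75 × 65 × 1.1406 = 55.6 kips.
Governing: min(73.1, 67.2, 55.6) = 55.6 kips → net-section rupture.

55.6 kips (net-section rupture governs)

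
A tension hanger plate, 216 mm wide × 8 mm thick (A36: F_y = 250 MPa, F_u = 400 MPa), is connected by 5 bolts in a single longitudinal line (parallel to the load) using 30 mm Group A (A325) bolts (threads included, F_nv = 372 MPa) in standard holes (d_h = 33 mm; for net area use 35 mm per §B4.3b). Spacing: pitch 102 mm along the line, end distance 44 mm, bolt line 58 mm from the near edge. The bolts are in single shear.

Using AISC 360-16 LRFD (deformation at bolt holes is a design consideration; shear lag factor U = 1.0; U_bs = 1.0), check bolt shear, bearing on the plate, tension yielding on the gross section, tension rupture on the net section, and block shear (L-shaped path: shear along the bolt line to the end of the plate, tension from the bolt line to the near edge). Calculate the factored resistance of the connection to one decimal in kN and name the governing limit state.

388.8 kN (gross-section yield governs)

Bolt shear: A_b = π(30)²/4 = 706.86 mm². φR_n = 0.75 × 372 × 706.86 × 5 × 1 = 986.1 kN.
Bearing (8 mm plate, F_u = 400 MPa): end bolts L_c = 44 − 33/2 = 27.5, R_n = min(1.2×27.5×8×400, 2.4×30×8×400) = 105.6 kN/bolt; interior L_c = 102 − 33 = 69, R_n = 230.4 kN/bolt. φR_n = 0.75 × (1×105.6 + 4×230.4) = 770.4 kN.
Tension yield (gross): A_g = 216×8 = 1728 mm². φR_n = 0.90 × 250 × 1728 = 388.8 kN.
Tension rupture (net): A_n = (216 − 1×35)×8 = 1448 mm² (U = 1.0, A_e = A_n). φR_n = 0.75 × 400 × 1448 = 434.4 kN.
Block shear: shear path 1×[44+4×102] = 1×452 mm, A_gv = 3616, A_nv = 1×(452 − 4.5×35)×8 = 2356 mm²; tension to near edge: (58 − 0.5×35)×8 = 324 mm². R_n = min(0.6×400×2356, 0.6×250×3616) + 1.0×400×324 = min(565.44, 542.4) + 129.6 = 672 kN. φR_n = 0.75 × 672 = 504.0 kN.
Governing: min(986.1, 770.4, 388.8, 434.4, 504.0) = 388.8 kN → gross-section yield.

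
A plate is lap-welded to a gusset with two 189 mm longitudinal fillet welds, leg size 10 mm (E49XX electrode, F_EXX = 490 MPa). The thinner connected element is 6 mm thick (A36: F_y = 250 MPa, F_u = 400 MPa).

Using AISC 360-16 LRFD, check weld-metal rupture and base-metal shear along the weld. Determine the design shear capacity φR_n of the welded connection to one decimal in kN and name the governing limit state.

Weld metal: throat = 0.707×10 = 7.07 mm, L = 2×189 = 378 mm. φR_n = 0.75 × 0.6 × 490 × 7.07 × 378 = 589.3 kN.
Base metal shear (6 mm plate): yield φR_n = 1.0×0.6×250×6×378 = 340.2 kN; rupture φR_n = 0.75×0.6×400×6×378 = 408.2 kN; take 340.2 kN (yield).
Governing: min(589.3, 340.2) = 340.2 kN → base-metal shear.

340.2 kN (base-metal shear governs)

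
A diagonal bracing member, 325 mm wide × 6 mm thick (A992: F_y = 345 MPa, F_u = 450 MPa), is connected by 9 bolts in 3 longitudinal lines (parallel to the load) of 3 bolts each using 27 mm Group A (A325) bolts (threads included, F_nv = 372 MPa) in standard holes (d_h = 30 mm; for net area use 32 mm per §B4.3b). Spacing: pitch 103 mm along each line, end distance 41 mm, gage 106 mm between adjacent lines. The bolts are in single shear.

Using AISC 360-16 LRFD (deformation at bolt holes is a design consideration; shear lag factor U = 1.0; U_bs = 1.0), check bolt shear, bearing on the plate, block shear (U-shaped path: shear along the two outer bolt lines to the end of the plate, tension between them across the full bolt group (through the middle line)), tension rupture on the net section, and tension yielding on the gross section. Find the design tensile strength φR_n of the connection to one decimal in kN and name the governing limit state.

463.7 kN (net-section rupture governs)

Bolt shear: A_b = π(27)²/4 = 572.56 mm². φR_n = 0.75 × 372 × 572.56 × 9 × 1 = 1437.7 kN.
Bearing (6 mm plate, F_u = 450 MPa): end bolts L_c = 41 − 30/2 = 26, R_n = min(1.2×26×6×450, 2.4×27×6×450) = 84.24 kN/bolt; interior L_c = 103 − 30 = 73, R_n = 174.96 kN/bolt. φR_n = 0.75 × (3×84.24 + 6×174.96) = 976.9 kN.
Block shear: shear path 2×[41+2×103] = 2×247 mm, A_gv = 2964, A_nv = 2×(247 − 2.5×32)×6 = 2004 mm²; tension across gage: (212 − 2×32)×6 = 888 mm². R_n = min(0.6×450×2004, 0.6×345×2964) + 1.0×450×888 = min(541.08, 613.55) + 399.6 = 940.68 kN. φR_n = 0.75 × 940.68 = 705.5 kN.
Tension rupture (net): A_n = (325 − 3×32)×6 = 1374 mm² (U = 1.0, A_e = A_n). φR_n = 0.75 × 450 × 1374 = 463.7 kN.
Tension yield (gross): A_g = 325×6 = 1950 mm². φR_n = 0.90 × 345 × 1950 = 605.5 kN.
Governing: min(1437.7, 976.9, 705.5, 463.7, 605.5) = 463.7 kN → net-section rupture.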